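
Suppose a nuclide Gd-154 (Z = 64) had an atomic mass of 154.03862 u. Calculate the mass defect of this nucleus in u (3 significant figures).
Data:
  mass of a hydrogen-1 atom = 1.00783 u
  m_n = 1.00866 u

Σm = 64·m(¹H) + 90·m_n = 64.50112 + 90.77940 = 155.28052 u
The mass defect is 155.28052 − 154.03862 = 1.24190 u.

1.24 u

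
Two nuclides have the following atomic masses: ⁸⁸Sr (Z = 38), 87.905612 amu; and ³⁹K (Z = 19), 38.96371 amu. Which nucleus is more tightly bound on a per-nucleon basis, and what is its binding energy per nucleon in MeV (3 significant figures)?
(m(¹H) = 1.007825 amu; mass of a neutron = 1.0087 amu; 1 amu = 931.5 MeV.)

⁸⁸Sr: Σm = 38(1.007825) + 50(1.0087) = 88.732350 amu; Δm = 0.826738 amu; E_B = 770.11 MeV; E_B/A = 8.751 MeV
³⁹K: Σm = 19(1.007825) + 20(1.0087) = 39.322675 amu; Δm = 0.358965 amu; E_B = 334.38 MeV; E_B/A = 8.574 MeV
⁸⁸Sr has the higher binding energy per nucleon, so it is the more tightly bound nucleus.

⁸⁸Sr; 8.75 MeV/nucleon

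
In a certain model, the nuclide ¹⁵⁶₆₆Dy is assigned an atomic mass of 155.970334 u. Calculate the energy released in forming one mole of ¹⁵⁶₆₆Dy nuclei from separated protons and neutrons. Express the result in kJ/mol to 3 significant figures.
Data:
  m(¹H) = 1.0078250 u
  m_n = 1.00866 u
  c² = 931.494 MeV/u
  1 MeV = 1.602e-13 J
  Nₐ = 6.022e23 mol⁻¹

Σm = 66·m(¹H) + 90·m_n = 66.5164500 + 90.77940 = 157.2958500 u
The mass defect is 157.2958500 − 155.970334 = 1.3255160 u.
Binding energy = Δm·c² = 1.3255160 × 931.494 MeV/u = 1234.71 MeV
Per nucleus in joules: 1234.71 MeV × 1.602e-13 J/MeV = 1.9780e-10 J
Per mole: 1.9780e-10 J × 6.022e23 mol⁻¹ = 1.1912e+14 J/mol

1.19e+11 kJ/mol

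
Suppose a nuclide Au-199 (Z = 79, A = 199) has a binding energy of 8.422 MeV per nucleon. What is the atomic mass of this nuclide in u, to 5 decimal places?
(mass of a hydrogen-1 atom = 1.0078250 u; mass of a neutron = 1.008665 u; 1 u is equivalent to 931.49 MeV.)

198.85873 u

Total binding energy = 199 × 8.422 = 1675.978 MeV
Mass defect = 1675.978 MeV / (931.49 MeV/u) = 1.7992442 u
Constituent mass = 79(1.0078250) + 120(1.008665) = 200.6579750 u
Atomic mass = 200.6579750 − 1.7992442 = 198.8587308 u ≈ 198.85873 u (to 5 decimal places)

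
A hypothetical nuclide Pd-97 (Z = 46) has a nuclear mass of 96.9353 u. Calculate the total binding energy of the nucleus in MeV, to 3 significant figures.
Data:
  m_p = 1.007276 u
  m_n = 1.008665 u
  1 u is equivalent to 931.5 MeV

With 46 protons and 51 neutrons (A = 97):
Σm = 46·m_p + 51·m_n = 46.334696 + 51.441915 = 97.776611 u
Δm = 97.776611 − 96.9353 = 0.841311 u
E_B = 0.841311 × 931.5 = 783.681 MeV

784 MeV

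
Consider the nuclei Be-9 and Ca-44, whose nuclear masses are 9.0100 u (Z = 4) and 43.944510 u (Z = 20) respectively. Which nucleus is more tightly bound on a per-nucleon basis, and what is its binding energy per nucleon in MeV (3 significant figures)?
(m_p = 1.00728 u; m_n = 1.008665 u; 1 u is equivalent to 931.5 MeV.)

Be-9: Σm = 4(1.00728) + 5(1.008665) = 9.072445 u; Δm = 0.062445 u; E_B = 58.168 MeV; E_B/A = 6.463 MeV
Ca-44: Σm = 20(1.00728) + 24(1.008665) = 44.353560 u; Δm = 0.409050 u; E_B = 381.03 MeV; E_B/A = 8.660 MeV
Ca-44 has the higher binding energy per nucleon, so it is the more tightly bound nucleus.

Ca-44; 8.66 MeV/nucleon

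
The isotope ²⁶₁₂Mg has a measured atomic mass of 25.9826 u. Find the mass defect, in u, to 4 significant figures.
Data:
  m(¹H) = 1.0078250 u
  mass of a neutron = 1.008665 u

0.2326 u

With 12 protons and 14 neutrons (A = 26):
Mass of separated nucleons = 12(1.0078250) + 14(1.008665) = 12.0939000 + 14.121310 = 26.2152100 u
Δm = 26.2152100 − 25.9826 = 0.2326100 u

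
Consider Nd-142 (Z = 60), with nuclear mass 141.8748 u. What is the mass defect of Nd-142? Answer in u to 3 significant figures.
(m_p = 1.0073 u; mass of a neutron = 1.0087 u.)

1.28 u

Total constituent mass: 60 × 1.0073 + 82 × 1.0087 = 143.1514 u
Δm = 143.1514 − 141.8748 = 1.2766 u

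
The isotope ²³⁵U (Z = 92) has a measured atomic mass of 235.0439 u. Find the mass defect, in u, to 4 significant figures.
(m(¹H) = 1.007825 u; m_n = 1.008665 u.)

Mass of separated nucleons = 92(1.007825) + 143(1.008665) = 92.719900 + 144.239095 = 236.958995 u
Δm = 236.958995 − 235.0439 = 1.915095 u

1.915 u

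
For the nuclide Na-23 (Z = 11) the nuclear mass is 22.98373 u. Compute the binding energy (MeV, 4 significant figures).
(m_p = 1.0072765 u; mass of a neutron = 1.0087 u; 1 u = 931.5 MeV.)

The nucleus contains 11 protons and 23 − 11 = 12 neutrons.
Mass of separated nucleons = 11(1.0072765) + 12(1.0087) = 11.0800415 + 12.1044 = 23.1844415 u
Mass defect Δm = 23.1844415 − 22.98373 = 0.2007115 u
Binding energy = Δm·c² = 0.2007115 × 931.5 MeV/u = 186.963 MeV

187.0 MeV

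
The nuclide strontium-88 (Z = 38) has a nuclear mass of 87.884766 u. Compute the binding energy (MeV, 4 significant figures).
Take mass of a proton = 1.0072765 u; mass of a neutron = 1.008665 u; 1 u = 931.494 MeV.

The nucleus contains 38 protons and 88 − 38 = 50 neutrons.
Σm = 38·m_p + 50·m_n = 38.2765070 + 50.433250 = 88.7097570 u
Mass defect Δm = 88.7097570 − 87.884766 = 0.8249910 u
E_B = 0.8249910 × 931.494 = 768.474 MeV

768.5 MeV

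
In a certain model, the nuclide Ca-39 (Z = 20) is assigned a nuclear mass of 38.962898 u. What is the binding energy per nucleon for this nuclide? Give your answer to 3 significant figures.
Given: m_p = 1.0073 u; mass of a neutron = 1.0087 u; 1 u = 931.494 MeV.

With 20 protons and 19 neutrons (A = 39):
Mass of separated nucleons = 20(1.0073) + 19(1.0087) = 20.1460 + 19.1653 = 39.3113 u
Mass defect Δm = 39.3113 − 38.962898 = 0.348402 u
Converting to energy: 0.348402 u × 931.494 MeV/u = 324.534 MeV
Dividing by A = 39 gives 8.321 MeV per nucleon.

8.32 MeV/nucleon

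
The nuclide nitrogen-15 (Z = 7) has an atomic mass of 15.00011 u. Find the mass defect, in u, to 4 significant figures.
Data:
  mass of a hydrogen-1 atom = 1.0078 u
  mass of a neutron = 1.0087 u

0.1241 u

Total constituent mass: 7 × 1.0078 + 8 × 1.0087 = 15.1242 u
The mass defect is 15.1242 − 15.00011 = 0.12409 u.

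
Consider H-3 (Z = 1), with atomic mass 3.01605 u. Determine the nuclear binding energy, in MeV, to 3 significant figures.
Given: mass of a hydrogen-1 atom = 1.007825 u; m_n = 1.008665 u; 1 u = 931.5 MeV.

8.48 MeV

Total constituent mass: 1 × 1.007825 + 2 × 1.008665 = 3.025155 u
Mass defect Δm = 3.025155 − 3.01605 = 0.009105 u
E_B = 0.009105 × 931.5 = 8.48131 MeV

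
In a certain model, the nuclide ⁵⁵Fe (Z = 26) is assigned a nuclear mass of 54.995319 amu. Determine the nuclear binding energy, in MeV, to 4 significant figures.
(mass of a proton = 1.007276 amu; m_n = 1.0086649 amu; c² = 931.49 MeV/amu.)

414.6 MeV

The nucleus contains 26 protons and 55 − 26 = 29 neutrons.
Σm = 26·m_p + 29·m_n = 26.189176 + 29.2512821 = 55.4404581 amu
Δm = 55.4404581 − 54.995319 = 0.4451391 amu
E_B = 0.4451391 × 931.49 = 414.643 MeV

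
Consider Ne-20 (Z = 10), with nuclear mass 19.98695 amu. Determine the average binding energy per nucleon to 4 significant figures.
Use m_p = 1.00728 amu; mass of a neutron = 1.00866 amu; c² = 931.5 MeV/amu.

8.032 MeV/nucleon

With 10 protons and 10 neutrons (A = 20):
Total constituent mass: 10 × 1.00728 + 10 × 1.00866 = 20.15940 amu
Mass defect Δm = 20.15940 − 19.98695 = 0.17245 amu
Binding energy = Δm·c² = 0.17245 × 931.5 MeV/amu = 160.637 MeV
Per nucleon: 160.637 / 20 = 8.032 MeV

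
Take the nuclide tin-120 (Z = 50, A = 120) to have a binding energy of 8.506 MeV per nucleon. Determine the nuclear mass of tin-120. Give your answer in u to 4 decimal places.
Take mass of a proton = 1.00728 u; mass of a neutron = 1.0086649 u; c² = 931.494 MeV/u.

119.8748 u

Total binding energy = 120 × 8.506 = 1020.720 MeV
Mass defect = 1020.720 MeV / (931.494 MeV/u) = 1.095788 u
Constituent mass = 50(1.00728) + 70(1.0086649) = 120.9705430 u
Nuclear mass = 120.9705430 − 1.095788 = 119.8747550 u ≈ 119.8748 u (to 4 decimal places)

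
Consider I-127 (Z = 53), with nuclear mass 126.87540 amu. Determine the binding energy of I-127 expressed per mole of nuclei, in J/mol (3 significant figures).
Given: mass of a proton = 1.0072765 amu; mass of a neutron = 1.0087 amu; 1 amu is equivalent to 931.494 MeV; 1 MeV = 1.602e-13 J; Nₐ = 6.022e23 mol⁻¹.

1.04e+14 J/mol

Z = 53, so N = A − Z = 127 − 53 = 74.
Total constituent mass: 53 × 1.0072765 + 74 × 1.0087 = 128.0294545 amu
Mass defect Δm = 128.0294545 − 126.87540 = 1.1540545 amu
Converting to energy: 1.1540545 amu × 931.494 MeV/amu = 1074.99 MeV
Per nucleus in joules: 1074.99 MeV × 1.602e-13 J/MeV = 1.7221e-10 J
Per mole: 1.7221e-10 J × 6.022e23 mol⁻¹ = 1.0370e+14 J/mol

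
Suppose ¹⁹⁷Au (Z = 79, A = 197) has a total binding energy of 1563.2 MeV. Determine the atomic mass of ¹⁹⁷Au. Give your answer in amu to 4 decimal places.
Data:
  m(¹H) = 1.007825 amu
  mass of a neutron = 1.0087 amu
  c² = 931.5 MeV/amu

196.9666 amu

Mass defect = 1563.2 MeV / (931.5 MeV/amu) = 1.678154 amu
Constituent mass = 79(1.007825) + 118(1.0087) = 198.644775 amu
Atomic mass = 198.644775 − 1.678154 = 196.966621 amu ≈ 196.9666 amu (to 4 decimal places)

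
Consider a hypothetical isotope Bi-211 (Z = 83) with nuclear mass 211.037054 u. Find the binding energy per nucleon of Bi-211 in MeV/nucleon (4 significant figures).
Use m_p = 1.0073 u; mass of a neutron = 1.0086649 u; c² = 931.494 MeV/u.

The nucleus contains 83 protons and 211 − 83 = 128 neutrons.
Mass of separated nucleons = 83(1.0073) + 128(1.0086649) = 83.6059 + 129.1091072 = 212.7150072 u
The mass defect is 212.7150072 − 211.037054 = 1.6779532 u.
Binding energy = Δm·c² = 1.6779532 × 931.494 MeV/u = 1563.00 MeV
Per nucleon: 1563.00 / 211 = 7.408 MeV

7.408 MeV/nucleon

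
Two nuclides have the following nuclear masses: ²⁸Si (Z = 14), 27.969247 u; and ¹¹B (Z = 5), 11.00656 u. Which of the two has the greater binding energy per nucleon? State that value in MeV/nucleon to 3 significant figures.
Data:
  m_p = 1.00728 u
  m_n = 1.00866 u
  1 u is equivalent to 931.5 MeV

²⁸Si; 8.45 MeV/nucleon

²⁸Si: Σm = 14(1.00728) + 14(1.00866) = 28.22316 u; Δm = 0.253913 u; E_B = 236.52 MeV; E_B/A = 8.447 MeV
¹¹B: Σm = 5(1.00728) + 6(1.00866) = 11.08836 u; Δm = 0.08180 u; E_B = 76.197 MeV; E_B/A = 6.927 MeV
²⁸Si has the higher binding energy per nucleon, so it is the more tightly bound nucleus.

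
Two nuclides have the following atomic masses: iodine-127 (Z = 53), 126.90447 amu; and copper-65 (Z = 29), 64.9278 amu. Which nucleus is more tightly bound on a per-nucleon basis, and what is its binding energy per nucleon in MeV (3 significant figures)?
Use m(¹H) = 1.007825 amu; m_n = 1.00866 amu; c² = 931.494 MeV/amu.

iodine-127: Σm = 53(1.007825) + 74(1.00866) = 128.055565 amu; Δm = 1.151095 amu; E_B = 1072.2 MeV; E_B/A = 8.443 MeV
copper-65: Σm = 29(1.007825) + 36(1.00866) = 65.538685 amu; Δm = 0.610885 amu; E_B = 569.04 MeV; E_B/A = 8.754 MeV
copper-65 has the higher binding energy per nucleon, so it is the more tightly bound nucleus.

copper-65; 8.75 MeV/nucleon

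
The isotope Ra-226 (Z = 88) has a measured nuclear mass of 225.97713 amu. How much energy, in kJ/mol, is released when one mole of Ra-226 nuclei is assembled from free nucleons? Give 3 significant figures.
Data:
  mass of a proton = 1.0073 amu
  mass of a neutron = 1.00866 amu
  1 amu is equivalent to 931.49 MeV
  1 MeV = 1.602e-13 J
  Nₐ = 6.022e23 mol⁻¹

1.67e+11 kJ/mol

Total constituent mass: 88 × 1.0073 + 138 × 1.00866 = 227.83748 amu
The mass defect is 227.83748 − 225.97713 = 1.86035 amu.
Binding energy = Δm·c² = 1.86035 × 931.49 MeV/amu = 1732.90 MeV
Per nucleus in joules: 1732.90 MeV × 1.602e-13 J/MeV = 2.7761e-10 J
Per mole: 2.7761e-10 J × 6.022e23 mol⁻¹ = 1.6718e+14 J/mol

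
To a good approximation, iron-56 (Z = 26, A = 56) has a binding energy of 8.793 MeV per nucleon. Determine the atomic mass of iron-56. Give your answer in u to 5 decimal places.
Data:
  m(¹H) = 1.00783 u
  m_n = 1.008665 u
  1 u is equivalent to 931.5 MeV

Total binding energy = 56 × 8.793 = 492.408 MeV
Mass defect = 492.408 MeV / (931.5 MeV/u) = 0.5286184 u
Constituent mass = 26(1.00783) + 30(1.008665) = 56.463530 u
Atomic mass = 56.463530 − 0.5286184 = 55.9349116 u ≈ 55.93491 u (to 5 decimal places)

55.93491 u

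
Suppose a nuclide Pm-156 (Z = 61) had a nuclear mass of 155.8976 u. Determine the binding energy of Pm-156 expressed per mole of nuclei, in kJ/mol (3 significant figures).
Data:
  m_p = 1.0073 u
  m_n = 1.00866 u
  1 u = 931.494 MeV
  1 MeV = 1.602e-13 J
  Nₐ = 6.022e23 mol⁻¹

Z = 61, so N = A − Z = 156 − 61 = 95.
Total constituent mass: 61 × 1.0073 + 95 × 1.00866 = 157.26800 u
Δm = 157.26800 − 155.8976 = 1.37040 u
Converting to energy: 1.37040 u × 931.494 MeV/u = 1276.52 MeV
Per nucleus in joules: 1276.52 MeV × 1.602e-13 J/MeV = 2.0450e-10 J
Per mole: 2.0450e-10 J × 6.022e23 mol⁻¹ = 1.2315e+14 J/mol

1.23e+11 kJ/mol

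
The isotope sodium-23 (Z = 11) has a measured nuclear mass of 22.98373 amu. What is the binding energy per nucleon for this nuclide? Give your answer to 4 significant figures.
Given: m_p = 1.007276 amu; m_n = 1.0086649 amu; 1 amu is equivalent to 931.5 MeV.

The nucleus contains 11 protons and 23 − 11 = 12 neutrons.
Mass of separated nucleons = 11(1.007276) + 12(1.0086649) = 11.080036 + 12.1039788 = 23.1840148 amu
Mass defect Δm = 23.1840148 − 22.98373 = 0.2002848 amu
E_B = 0.2002848 × 931.5 = 186.565 MeV
Per nucleon: 186.565 / 23 = 8.112 MeV

8.112 MeV/nucleon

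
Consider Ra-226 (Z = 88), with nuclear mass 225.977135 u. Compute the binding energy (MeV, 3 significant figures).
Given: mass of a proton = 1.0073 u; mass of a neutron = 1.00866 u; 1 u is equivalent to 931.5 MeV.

1730 MeV

With 88 protons and 138 neutrons (A = 226):
Total constituent mass: 88 × 1.0073 + 138 × 1.00866 = 227.83748 u
Δm = 227.83748 − 225.977135 = 1.860345 u
Binding energy = Δm·c² = 1.860345 × 931.5 MeV/u = 1732.91 MeV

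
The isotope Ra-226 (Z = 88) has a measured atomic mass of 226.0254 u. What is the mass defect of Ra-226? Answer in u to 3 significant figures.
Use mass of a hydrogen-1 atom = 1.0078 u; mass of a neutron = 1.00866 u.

1.86 u

The nucleus contains 88 protons and 226 − 88 = 138 neutrons.
Mass of separated nucleons = 88(1.0078) + 138(1.00866) = 88.6864 + 139.19508 = 227.88148 u
Mass defect Δm = 227.88148 − 226.0254 = 1.85608 u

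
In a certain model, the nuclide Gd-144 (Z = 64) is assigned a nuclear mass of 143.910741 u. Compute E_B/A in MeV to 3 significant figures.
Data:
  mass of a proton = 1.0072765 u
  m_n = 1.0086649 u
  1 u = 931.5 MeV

The nucleus contains 64 protons and 144 − 64 = 80 neutrons.
Total constituent mass: 64 × 1.0072765 + 80 × 1.0086649 = 145.1588880 u
The mass defect is 145.1588880 − 143.910741 = 1.2481470 u.
E_B = 1.2481470 × 931.5 = 1162.65 MeV
Dividing by A = 144 gives 8.074 MeV per nucleon.

8.07 MeV/nucleon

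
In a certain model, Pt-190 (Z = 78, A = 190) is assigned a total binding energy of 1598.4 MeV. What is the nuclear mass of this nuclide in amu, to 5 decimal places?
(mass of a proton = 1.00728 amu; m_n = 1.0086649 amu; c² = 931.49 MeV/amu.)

Mass defect = 1598.4 MeV / (931.49 MeV/amu) = 1.7159605 amu
Constituent mass = 78(1.00728) + 112(1.0086649) = 191.5383088 amu
Nuclear mass = 191.5383088 − 1.7159605 = 189.8223483 amu ≈ 189.82235 amu (to 5 decimal places)

189.82235 amu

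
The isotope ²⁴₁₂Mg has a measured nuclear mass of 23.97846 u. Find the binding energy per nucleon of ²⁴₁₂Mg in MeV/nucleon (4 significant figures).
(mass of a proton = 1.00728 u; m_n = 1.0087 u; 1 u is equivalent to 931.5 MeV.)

8.279 MeV/nucleon

Total constituent mass: 12 × 1.00728 + 12 × 1.0087 = 24.19176 u
The mass defect is 24.19176 − 23.97846 = 0.21330 u.
Binding energy = Δm·c² = 0.21330 × 931.5 MeV/u = 198.689 MeV
Per nucleon: 198.689 / 24 = 8.279 MeV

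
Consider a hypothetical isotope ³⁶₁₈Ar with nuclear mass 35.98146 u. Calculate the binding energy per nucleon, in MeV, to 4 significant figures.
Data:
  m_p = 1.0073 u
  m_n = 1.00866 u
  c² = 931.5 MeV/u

Mass of separated nucleons = 18(1.0073) + 18(1.00866) = 18.1314 + 18.15588 = 36.28728 u
Δm = 36.28728 − 35.98146 = 0.30582 u
E_B = 0.30582 × 931.5 = 284.871 MeV
BE/A = 284.871 MeV / 36 = 7.913 MeV/nucleon

7.913 MeV/nucleon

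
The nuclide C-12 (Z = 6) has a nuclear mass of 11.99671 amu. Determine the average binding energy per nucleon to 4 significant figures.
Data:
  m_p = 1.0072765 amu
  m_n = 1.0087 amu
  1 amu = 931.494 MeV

Σm = 6·m_p + 6·m_n = 6.0436590 + 6.0522 = 12.0958590 amu
Δm = 12.0958590 − 11.99671 = 0.0991490 amu
Binding energy = Δm·c² = 0.0991490 × 931.494 MeV/amu = 92.3567 MeV
Dividing by A = 12 gives 7.696 MeV per nucleon.

7.696 MeV/nucleon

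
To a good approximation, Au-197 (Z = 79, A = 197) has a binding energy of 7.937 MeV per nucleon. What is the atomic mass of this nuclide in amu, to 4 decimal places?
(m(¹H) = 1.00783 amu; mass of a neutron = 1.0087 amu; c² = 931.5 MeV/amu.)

Total binding energy = 197 × 7.937 = 1563.589 MeV
Mass defect = 1563.589 MeV / (931.5 MeV/amu) = 1.678571 amu
Constituent mass = 79(1.00783) + 118(1.0087) = 198.64517 amu
Atomic mass = 198.64517 − 1.678571 = 196.966599 amu ≈ 196.9666 amu (to 4 decimal places)

196.9666 amu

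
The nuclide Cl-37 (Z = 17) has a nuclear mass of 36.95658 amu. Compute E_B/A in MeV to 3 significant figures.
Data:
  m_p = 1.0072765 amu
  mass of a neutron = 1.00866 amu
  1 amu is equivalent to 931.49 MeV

Z = 17, so N = A − Z = 37 − 17 = 20.
Total constituent mass: 17 × 1.0072765 + 20 × 1.00866 = 37.2969005 amu
Δm = 37.2969005 − 36.95658 = 0.3403205 amu
Binding energy = Δm·c² = 0.3403205 × 931.49 MeV/amu = 317.005 MeV
Per nucleon: 317.005 / 37 = 8.568 MeV

8.57 MeV/nucleon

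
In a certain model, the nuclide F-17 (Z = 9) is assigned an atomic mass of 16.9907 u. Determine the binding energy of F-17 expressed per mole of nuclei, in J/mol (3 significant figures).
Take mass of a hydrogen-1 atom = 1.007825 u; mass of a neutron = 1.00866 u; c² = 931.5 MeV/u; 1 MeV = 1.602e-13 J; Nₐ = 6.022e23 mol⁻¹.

Total constituent mass: 9 × 1.007825 + 8 × 1.00866 = 17.139705 u
Mass defect Δm = 17.139705 − 16.9907 = 0.149005 u
Binding energy = Δm·c² = 0.149005 × 931.5 MeV/u = 138.798 MeV
Per nucleus in joules: 138.798 MeV × 1.602e-13 J/MeV = 2.2235e-11 J
Per mole: 2.2235e-11 J × 6.022e23 mol⁻¹ = 1.3390e+13 J/mol

1.34e+13 J/mol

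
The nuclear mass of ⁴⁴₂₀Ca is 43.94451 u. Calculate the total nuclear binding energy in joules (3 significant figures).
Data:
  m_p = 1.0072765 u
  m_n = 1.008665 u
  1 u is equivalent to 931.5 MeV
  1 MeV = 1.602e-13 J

6.10e-11 J

Total constituent mass: 20 × 1.0072765 + 24 × 1.008665 = 44.3534900 u
Mass defect Δm = 44.3534900 − 43.94451 = 0.4089800 u
E_B = 0.4089800 × 931.5 = 380.965 MeV
In joules: 380.965 MeV × 1.602e-13 J/MeV = 6.1031e-11 J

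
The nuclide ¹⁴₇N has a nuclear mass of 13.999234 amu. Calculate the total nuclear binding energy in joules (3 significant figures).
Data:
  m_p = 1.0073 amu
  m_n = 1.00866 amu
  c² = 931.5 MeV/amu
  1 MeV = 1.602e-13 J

The nucleus contains 7 protons and 14 − 7 = 7 neutrons.
Mass of separated nucleons = 7(1.0073) + 7(1.00866) = 7.0511 + 7.06062 = 14.11172 amu
The mass defect is 14.11172 − 13.999234 = 0.112486 amu.
E_B = 0.112486 × 931.5 = 104.781 MeV
In joules: 104.781 MeV × 1.602e-13 J/MeV = 1.6786e-11 J

1.68e-11 J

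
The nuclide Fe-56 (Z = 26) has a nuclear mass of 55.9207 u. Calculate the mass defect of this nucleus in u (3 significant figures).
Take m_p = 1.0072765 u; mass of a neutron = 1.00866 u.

Σm = 26·m_p + 30·m_n = 26.1891890 + 30.25980 = 56.4489890 u
Mass defect Δm = 56.4489890 − 55.9207 = 0.5282890 u

0.528 u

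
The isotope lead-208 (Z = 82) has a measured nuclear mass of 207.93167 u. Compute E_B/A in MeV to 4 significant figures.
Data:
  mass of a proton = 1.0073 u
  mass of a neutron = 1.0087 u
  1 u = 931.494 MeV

7.896 MeV/nucleon

Σm = 82·m_p + 126·m_n = 82.5986 + 127.0962 = 209.6948 u
Δm = 209.6948 − 207.93167 = 1.76313 u
Converting to energy: 1.76313 u × 931.494 MeV/u = 1642.35 MeV
Per nucleon: 1642.35 / 208 = 7.896 MeV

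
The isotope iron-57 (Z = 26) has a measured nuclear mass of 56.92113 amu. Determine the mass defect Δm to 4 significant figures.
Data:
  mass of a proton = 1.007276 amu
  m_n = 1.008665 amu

0.5367 amu

The nucleus contains 26 protons and 57 − 26 = 31 neutrons.
Mass of separated nucleons = 26(1.007276) + 31(1.008665) = 26.189176 + 31.268615 = 57.457791 amu
The mass defect is 57.457791 − 56.92113 = 0.536661 amu.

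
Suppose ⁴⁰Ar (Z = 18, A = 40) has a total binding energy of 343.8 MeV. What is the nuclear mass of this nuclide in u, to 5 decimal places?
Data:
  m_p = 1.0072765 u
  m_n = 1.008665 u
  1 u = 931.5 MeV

Mass defect = 343.8 MeV / (931.5 MeV/u) = 0.3690821 u
Constituent mass = 18(1.0072765) + 22(1.008665) = 40.3216070 u
Nuclear mass = 40.3216070 − 0.3690821 = 39.9525249 u ≈ 39.95252 u (to 5 decimal places)

39.95252 u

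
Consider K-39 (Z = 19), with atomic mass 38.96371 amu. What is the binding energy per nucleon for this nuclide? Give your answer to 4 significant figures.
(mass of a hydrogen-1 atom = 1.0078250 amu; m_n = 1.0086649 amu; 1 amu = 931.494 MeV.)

8.557 MeV/nucleon

Z = 19, so N = A − Z = 39 − 19 = 20.
Total constituent mass: 19 × 1.0078250 + 20 × 1.0086649 = 39.3219730 amu
The mass defect is 39.3219730 − 38.96371 = 0.3582630 amu.
Binding energy = Δm·c² = 0.3582630 × 931.494 MeV/amu = 333.720 MeV
Dividing by A = 39 gives 8.557 MeV per nucleon.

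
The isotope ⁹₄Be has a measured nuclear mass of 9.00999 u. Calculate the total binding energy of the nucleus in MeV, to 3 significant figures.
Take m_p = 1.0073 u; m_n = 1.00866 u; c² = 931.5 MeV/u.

With 4 protons and 5 neutrons (A = 9):
Total constituent mass: 4 × 1.0073 + 5 × 1.00866 = 9.07250 u
Mass defect Δm = 9.07250 − 9.00999 = 0.06251 u
E_B = 0.06251 × 931.5 = 58.2281 MeV

58.2 MeV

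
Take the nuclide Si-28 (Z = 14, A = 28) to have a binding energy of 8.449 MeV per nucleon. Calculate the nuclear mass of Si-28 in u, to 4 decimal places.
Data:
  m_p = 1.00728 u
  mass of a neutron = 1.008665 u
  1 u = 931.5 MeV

Total binding energy = 28 × 8.449 = 236.572 MeV
Mass defect = 236.572 MeV / (931.5 MeV/u) = 0.253969 u
Constituent mass = 14(1.00728) + 14(1.008665) = 28.223230 u
Nuclear mass = 28.223230 − 0.253969 = 27.969261 u ≈ 27.9693 u (to 4 decimal places)

27.9693 u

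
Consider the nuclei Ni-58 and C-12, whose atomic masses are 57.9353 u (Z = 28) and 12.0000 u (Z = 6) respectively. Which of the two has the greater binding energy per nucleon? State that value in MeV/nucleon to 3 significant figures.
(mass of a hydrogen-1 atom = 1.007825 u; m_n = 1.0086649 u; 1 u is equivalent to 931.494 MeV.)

Ni-58; 8.73 MeV/nucleon

Ni-58: Σm = 28(1.007825) + 30(1.0086649) = 58.4790470 u; Δm = 0.5437470 u; E_B = 506.50 MeV; E_B/A = 8.733 MeV
C-12: Σm = 6(1.007825) + 6(1.0086649) = 12.0989394 u; Δm = 0.0989394 u; E_B = 92.161 MeV; E_B/A = 7.680 MeV
Ni-58 has the higher binding energy per nucleon, so it is the more tightly bound nucleus.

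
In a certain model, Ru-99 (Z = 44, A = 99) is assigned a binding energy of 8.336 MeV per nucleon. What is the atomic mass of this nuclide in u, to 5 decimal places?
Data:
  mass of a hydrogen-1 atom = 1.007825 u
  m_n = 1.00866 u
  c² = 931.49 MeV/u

98.93464 u

Total binding energy = 99 × 8.336 = 825.264 MeV
Mass defect = 825.264 MeV / (931.49 MeV/u) = 0.8859612 u
Constituent mass = 44(1.007825) + 55(1.00866) = 99.820600 u
Atomic mass = 99.820600 − 0.8859612 = 98.9346388 u ≈ 98.93464 u (to 5 decimal places)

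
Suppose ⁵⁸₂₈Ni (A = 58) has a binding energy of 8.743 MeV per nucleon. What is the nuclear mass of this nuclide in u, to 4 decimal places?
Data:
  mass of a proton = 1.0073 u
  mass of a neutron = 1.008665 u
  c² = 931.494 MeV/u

57.9200 u

Total binding energy = 58 × 8.743 = 507.094 MeV
Mass defect = 507.094 MeV / (931.494 MeV/u) = 0.544388 u
Constituent mass = 28(1.0073) + 30(1.008665) = 58.464350 u
Nuclear mass = 58.464350 − 0.544388 = 57.919962 u ≈ 57.9200 u (to 4 decimal places)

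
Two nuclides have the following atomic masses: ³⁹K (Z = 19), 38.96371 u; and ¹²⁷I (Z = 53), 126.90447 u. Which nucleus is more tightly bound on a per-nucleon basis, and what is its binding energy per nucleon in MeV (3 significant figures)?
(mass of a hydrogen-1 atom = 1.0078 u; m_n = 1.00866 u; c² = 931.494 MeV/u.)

³⁹K: Σm = 19(1.0078) + 20(1.00866) = 39.32140 u; Δm = 0.35769 u; E_B = 333.19 MeV; E_B/A = 8.543 MeV
¹²⁷I: Σm = 53(1.0078) + 74(1.00866) = 128.05424 u; Δm = 1.14977 u; E_B = 1071.0 MeV; E_B/A = 8.433 MeV
³⁹K has the higher binding energy per nucleon, so it is the more tightly bound nucleus.

³⁹K; 8.54 MeV/nucleon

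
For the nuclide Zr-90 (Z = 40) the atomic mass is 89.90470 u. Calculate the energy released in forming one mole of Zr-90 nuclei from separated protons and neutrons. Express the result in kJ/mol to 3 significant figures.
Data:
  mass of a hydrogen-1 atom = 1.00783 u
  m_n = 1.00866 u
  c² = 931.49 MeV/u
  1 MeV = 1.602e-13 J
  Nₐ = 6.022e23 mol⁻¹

7.56e+10 kJ/mol

Σm = 40·m(¹H) + 50·m_n = 40.31320 + 50.43300 = 90.74620 u
Δm = 90.74620 − 89.90470 = 0.84150 u
E_B = 0.84150 × 931.49 = 783.849 MeV
Per nucleus in joules: 783.849 MeV × 1.602e-13 J/MeV = 1.2557e-10 J
Per mole: 1.2557e-10 J × 6.022e23 mol⁻¹ = 7.5618e+13 J/mol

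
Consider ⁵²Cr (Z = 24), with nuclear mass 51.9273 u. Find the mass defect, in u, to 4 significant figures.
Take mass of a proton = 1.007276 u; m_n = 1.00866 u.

0.4898 u

Mass of separated nucleons = 24(1.007276) + 28(1.00866) = 24.174624 + 28.24248 = 52.417104 u
Δm = 52.417104 − 51.9273 = 0.489804 u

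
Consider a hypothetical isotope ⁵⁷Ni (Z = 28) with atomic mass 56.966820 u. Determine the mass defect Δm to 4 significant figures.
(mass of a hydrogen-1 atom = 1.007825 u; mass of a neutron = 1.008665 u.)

0.5036 u

Mass of separated nucleons = 28(1.007825) + 29(1.008665) = 28.219100 + 29.251285 = 57.470385 u
Δm = 57.470385 − 56.966820 = 0.503565 u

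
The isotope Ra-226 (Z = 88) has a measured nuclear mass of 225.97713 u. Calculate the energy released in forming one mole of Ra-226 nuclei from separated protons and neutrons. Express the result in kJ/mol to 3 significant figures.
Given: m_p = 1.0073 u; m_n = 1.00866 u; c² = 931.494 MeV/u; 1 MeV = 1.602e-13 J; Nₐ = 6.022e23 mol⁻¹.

Z = 88, so N = A − Z = 226 − 88 = 138.
Total constituent mass: 88 × 1.0073 + 138 × 1.00866 = 227.83748 u
Δm = 227.83748 − 225.97713 = 1.86035 u
E_B = 1.86035 × 931.494 = 1732.90 MeV
Per nucleus in joules: 1732.90 MeV × 1.602e-13 J/MeV = 2.7761e-10 J
Per mole: 2.7761e-10 J × 6.022e23 mol⁻¹ = 1.6718e+14 J/mol

1.67e+11 kJ/mol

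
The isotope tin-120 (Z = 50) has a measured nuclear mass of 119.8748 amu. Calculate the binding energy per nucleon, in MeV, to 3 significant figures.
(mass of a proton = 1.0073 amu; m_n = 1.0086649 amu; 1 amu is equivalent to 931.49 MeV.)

8.51 MeV/nucleon

Σm = 50·m_p + 70·m_n = 50.3650 + 70.6065430 = 120.9715430 amu
Δm = 120.9715430 − 119.8748 = 1.0967430 amu
E_B = 1.0967430 × 931.49 = 1021.61 MeV
Dividing by A = 120 gives 8.513 MeV per nucleon.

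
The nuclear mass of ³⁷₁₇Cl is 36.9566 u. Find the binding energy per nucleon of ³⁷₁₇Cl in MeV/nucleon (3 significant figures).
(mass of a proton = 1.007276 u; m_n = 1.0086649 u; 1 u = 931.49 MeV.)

8.57 MeV/nucleon

Σm = 17·m_p + 20·m_n = 17.123692 + 20.1732980 = 37.2969900 u
Δm = 37.2969900 − 36.9566 = 0.3403900 u
Converting to energy: 0.3403900 u × 931.49 MeV/u = 317.070 MeV
Per nucleon: 317.070 / 37 = 8.569 MeV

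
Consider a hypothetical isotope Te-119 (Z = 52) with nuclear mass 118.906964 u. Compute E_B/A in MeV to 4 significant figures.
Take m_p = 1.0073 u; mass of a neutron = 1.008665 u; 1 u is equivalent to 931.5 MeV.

8.244 MeV/nucleon

Total constituent mass: 52 × 1.0073 + 67 × 1.008665 = 119.960155 u
Δm = 119.960155 − 118.906964 = 1.053191 u
Binding energy = Δm·c² = 1.053191 × 931.5 MeV/u = 981.047 MeV
Dividing by A = 119 gives 8.244 MeV per nucleon.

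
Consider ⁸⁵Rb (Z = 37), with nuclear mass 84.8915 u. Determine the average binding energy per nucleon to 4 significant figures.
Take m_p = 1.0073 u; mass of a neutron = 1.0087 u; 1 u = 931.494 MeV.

Σm = 37·m_p + 48·m_n = 37.2701 + 48.4176 = 85.6877 u
The mass defect is 85.6877 − 84.8915 = 0.7962 u.
Converting to energy: 0.7962 u × 931.494 MeV/u = 741.656 MeV
Per nucleon: 741.656 / 85 = 8.725 MeV

8.725 MeV/nucleon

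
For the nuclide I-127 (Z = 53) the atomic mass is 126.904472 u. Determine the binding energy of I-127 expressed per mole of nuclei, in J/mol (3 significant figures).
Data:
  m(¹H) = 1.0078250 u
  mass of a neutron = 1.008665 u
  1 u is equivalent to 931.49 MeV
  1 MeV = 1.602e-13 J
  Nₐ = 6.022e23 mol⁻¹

1.03e+14 J/mol

With 53 protons and 74 neutrons (A = 127):
Σm = 53·m(¹H) + 74·m_n = 53.4147250 + 74.641210 = 128.0559350 u
The mass defect is 128.0559350 − 126.904472 = 1.1514630 u.
Converting to energy: 1.1514630 u × 931.49 MeV/u = 1072.58 MeV
Per nucleus in joules: 1072.58 MeV × 1.602e-13 J/MeV = 1.7183e-10 J
Per mole: 1.7183e-10 J × 6.022e23 mol⁻¹ = 1.0348e+14 J/mol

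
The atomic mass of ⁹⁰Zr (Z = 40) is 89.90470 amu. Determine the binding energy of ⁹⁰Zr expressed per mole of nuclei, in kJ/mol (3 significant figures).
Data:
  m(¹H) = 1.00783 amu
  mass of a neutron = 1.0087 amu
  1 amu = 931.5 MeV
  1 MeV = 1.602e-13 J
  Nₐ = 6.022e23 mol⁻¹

7.58e+10 kJ/mol

Z = 40, so N = A − Z = 90 − 40 = 50.
Total constituent mass: 40 × 1.00783 + 50 × 1.0087 = 90.74820 amu
Δm = 90.74820 − 89.90470 = 0.84350 amu
Converting to energy: 0.84350 amu × 931.5 MeV/amu = 785.720 MeV
Per nucleus in joules: 785.720 MeV × 1.602e-13 J/MeV = 1.2587e-10 J
Per mole: 1.2587e-10 J × 6.022e23 mol⁻¹ = 7.5799e+13 J/mol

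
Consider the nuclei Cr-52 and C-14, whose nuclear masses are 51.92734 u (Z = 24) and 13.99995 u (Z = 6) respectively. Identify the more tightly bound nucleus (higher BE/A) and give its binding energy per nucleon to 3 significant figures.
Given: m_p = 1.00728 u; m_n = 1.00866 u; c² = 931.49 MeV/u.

Cr-52; 8.77 MeV/nucleon

Cr-52: Σm = 24(1.00728) + 28(1.00866) = 52.41720 u; Δm = 0.48986 u; E_B = 456.2997 MeV; E_B/A = 8.77499 MeV
C-14: Σm = 6(1.00728) + 8(1.00866) = 14.11296 u; Δm = 0.11301 u; E_B = 105.27 MeV; E_B/A = 7.519 MeV
Cr-52 has the higher binding energy per nucleon, so it is the more tightly bound nucleus.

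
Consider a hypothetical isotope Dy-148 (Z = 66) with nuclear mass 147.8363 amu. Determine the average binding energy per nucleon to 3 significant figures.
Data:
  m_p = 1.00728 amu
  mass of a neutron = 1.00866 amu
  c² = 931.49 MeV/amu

The nucleus contains 66 protons and 148 − 66 = 82 neutrons.
Total constituent mass: 66 × 1.00728 + 82 × 1.00866 = 149.19060 amu
The mass defect is 149.19060 − 147.8363 = 1.35430 amu.
Binding energy = Δm·c² = 1.35430 × 931.49 MeV/amu = 1261.52 MeV
Dividing by A = 148 gives 8.524 MeV per nucleon.

8.52 MeV/nucleon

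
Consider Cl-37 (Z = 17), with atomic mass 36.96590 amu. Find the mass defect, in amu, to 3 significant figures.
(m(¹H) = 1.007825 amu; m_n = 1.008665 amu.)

0.340 amu

Z = 17, so N = A − Z = 37 − 17 = 20.
Σm = 17·m(¹H) + 20·m_n = 17.133025 + 20.173300 = 37.306325 amu
Mass defect Δm = 37.306325 − 36.96590 = 0.340425 amu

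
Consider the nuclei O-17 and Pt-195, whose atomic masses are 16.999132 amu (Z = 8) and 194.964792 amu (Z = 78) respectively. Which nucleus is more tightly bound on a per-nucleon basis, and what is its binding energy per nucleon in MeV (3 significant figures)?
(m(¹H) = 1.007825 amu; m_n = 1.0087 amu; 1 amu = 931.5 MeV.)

Pt-195; 7.95 MeV/nucleon

O-17: Σm = 8(1.007825) + 9(1.0087) = 17.140900 amu; Δm = 0.141768 amu; E_B = 132.06 MeV; E_B/A = 7.768 MeV
Pt-195: Σm = 78(1.007825) + 117(1.0087) = 196.628250 amu; Δm = 1.663458 amu; E_B = 1549.5 MeV; E_B/A = 7.946 MeV
Pt-195 has the higher binding energy per nucleon, so it is the more tightly bound nucleus.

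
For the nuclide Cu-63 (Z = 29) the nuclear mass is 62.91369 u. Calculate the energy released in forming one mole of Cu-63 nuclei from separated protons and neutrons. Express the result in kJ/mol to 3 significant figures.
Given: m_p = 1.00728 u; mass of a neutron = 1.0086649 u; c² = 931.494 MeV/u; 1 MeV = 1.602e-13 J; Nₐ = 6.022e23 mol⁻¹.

Σm = 29·m_p + 34·m_n = 29.21112 + 34.2946066 = 63.5057266 u
Δm = 63.5057266 − 62.91369 = 0.5920366 u
Binding energy = Δm·c² = 0.5920366 × 931.494 MeV/u = 551.479 MeV
Per nucleus in joules: 551.479 MeV × 1.602e-13 J/MeV = 8.8347e-11 J
Per mole: 8.8347e-11 J × 6.022e23 mol⁻¹ = 5.3203e+13 J/mol

5.32e+10 kJ/mol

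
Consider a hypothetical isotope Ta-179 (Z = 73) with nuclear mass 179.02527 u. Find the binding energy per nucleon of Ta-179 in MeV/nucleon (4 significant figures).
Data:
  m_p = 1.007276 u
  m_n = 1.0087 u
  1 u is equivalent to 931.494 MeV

With 73 protons and 106 neutrons (A = 179):
Mass of separated nucleons = 73(1.007276) + 106(1.0087) = 73.531148 + 106.9222 = 180.453348 u
Δm = 180.453348 − 179.02527 = 1.428078 u
Converting to energy: 1.428078 u × 931.494 MeV/u = 1330.25 MeV
Per nucleon: 1330.25 / 179 = 7.432 MeV

7.432 MeV/nucleon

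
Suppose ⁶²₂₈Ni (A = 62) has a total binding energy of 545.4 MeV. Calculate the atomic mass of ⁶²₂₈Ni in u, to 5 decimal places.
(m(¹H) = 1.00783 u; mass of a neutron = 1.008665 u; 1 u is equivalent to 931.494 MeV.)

Mass defect = 545.4 MeV / (931.494 MeV/u) = 0.5855110 u
Constituent mass = 28(1.00783) + 34(1.008665) = 62.513850 u
Atomic mass = 62.513850 − 0.5855110 = 61.9283390 u ≈ 61.92834 u (to 5 decimal places)

61.92834 u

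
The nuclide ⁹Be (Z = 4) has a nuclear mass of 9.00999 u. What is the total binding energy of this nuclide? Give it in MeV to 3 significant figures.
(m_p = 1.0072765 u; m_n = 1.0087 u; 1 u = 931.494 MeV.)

58.3 MeV

Mass of separated nucleons = 4(1.0072765) + 5(1.0087) = 4.0291060 + 5.0435 = 9.0726060 u
Mass defect Δm = 9.0726060 − 9.00999 = 0.0626160 u
E_B = 0.0626160 × 931.494 = 58.3264 MeV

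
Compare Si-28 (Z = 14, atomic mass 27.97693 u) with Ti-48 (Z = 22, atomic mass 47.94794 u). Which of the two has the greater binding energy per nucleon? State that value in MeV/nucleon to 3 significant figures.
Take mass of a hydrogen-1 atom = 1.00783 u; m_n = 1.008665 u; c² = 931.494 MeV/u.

Ti-48; 8.73 MeV/nucleon

Si-28: Σm = 14(1.00783) + 14(1.008665) = 28.230930 u; Δm = 0.254000 u; E_B = 236.60 MeV; E_B/A = 8.450 MeV
Ti-48: Σm = 22(1.00783) + 26(1.008665) = 48.397550 u; Δm = 0.449610 u; E_B = 418.81 MeV; E_B/A = 8.725 MeV
Ti-48 has the higher binding energy per nucleon, so it is the more tightly bound nucleus.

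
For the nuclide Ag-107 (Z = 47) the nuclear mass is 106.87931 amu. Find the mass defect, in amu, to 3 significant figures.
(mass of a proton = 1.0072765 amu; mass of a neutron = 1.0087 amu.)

Σm = 47·m_p + 60·m_n = 47.3419955 + 60.5220 = 107.8639955 amu
Mass defect Δm = 107.8639955 − 106.87931 = 0.9846855 amu

0.985 amu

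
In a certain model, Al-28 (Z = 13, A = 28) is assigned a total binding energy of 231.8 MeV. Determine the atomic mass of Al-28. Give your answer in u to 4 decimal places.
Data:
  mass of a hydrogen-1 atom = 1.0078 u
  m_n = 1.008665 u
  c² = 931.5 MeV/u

27.9825 u

Mass defect = 231.8 MeV / (931.5 MeV/u) = 0.248846 u
Constituent mass = 13(1.0078) + 15(1.008665) = 28.231375 u
Atomic mass = 28.231375 − 0.248846 = 27.982529 u ≈ 27.9825 u (to 4 decimal places)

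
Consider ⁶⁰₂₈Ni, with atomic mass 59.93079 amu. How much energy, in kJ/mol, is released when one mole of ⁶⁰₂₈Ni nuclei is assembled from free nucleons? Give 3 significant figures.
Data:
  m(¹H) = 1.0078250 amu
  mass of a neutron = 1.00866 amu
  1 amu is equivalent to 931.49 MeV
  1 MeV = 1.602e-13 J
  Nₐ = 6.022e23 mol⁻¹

Σm = 28·m(¹H) + 32·m_n = 28.2191000 + 32.27712 = 60.4962200 amu
Δm = 60.4962200 − 59.93079 = 0.5654300 amu
Converting to energy: 0.5654300 amu × 931.49 MeV/amu = 526.692 MeV
Per nucleus in joules: 526.692 MeV × 1.602e-13 J/MeV = 8.4376e-11 J
Per mole: 8.4376e-11 J × 6.022e23 mol⁻¹ = 5.0811e+13 J/mol

5.08e+10 kJ/mol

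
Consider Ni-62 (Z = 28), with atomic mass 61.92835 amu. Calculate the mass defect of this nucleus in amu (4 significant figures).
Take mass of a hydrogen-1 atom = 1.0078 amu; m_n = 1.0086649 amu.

0.5847 amu

Z = 28, so N = A − Z = 62 − 28 = 34.
Σm = 28·m(¹H) + 34·m_n = 28.2184 + 34.2946066 = 62.5130066 amu
Δm = 62.5130066 − 61.92835 = 0.5846566 amu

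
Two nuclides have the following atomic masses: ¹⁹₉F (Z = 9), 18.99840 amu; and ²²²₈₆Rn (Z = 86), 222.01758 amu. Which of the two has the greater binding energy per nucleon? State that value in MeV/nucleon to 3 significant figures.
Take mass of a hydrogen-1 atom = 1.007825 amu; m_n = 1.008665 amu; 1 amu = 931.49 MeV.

¹⁹₉F; 7.78 MeV/nucleon

¹⁹₉F: Σm = 9(1.007825) + 10(1.008665) = 19.157075 amu; Δm = 0.158675 amu; E_B = 147.80 MeV; E_B/A = 7.779 MeV
²²²₈₆Rn: Σm = 86(1.007825) + 136(1.008665) = 223.851390 amu; Δm = 1.833810 amu; E_B = 1708.176 MeV; E_B/A = 7.694 MeV
¹⁹₉F has the higher binding energy per nucleon, so it is the more tightly bound nucleus.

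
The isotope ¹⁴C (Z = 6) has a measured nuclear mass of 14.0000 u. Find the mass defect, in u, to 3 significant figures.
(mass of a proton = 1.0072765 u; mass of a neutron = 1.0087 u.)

With 6 protons and 8 neutrons (A = 14):
Mass of separated nucleons = 6(1.0072765) + 8(1.0087) = 6.0436590 + 8.0696 = 14.1132590 u
The mass defect is 14.1132590 − 14.0000 = 0.1132590 u.

0.113 u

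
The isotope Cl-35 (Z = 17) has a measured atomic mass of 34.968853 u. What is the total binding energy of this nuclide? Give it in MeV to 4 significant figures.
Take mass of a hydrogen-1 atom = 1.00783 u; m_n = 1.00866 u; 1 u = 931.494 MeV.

298.2 MeV

With 17 protons and 18 neutrons (A = 35):
Total constituent mass: 17 × 1.00783 + 18 × 1.00866 = 35.28899 u
Mass defect Δm = 35.28899 − 34.968853 = 0.320137 u
E_B = 0.320137 × 931.494 = 298.206 MeV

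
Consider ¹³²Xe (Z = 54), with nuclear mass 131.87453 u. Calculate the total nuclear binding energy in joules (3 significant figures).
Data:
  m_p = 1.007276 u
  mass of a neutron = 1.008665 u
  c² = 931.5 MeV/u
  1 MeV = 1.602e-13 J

1.78e-10 J

With 54 protons and 78 neutrons (A = 132):
Mass of separated nucleons = 54(1.007276) + 78(1.008665) = 54.392904 + 78.675870 = 133.068774 u
Mass defect Δm = 133.068774 − 131.87453 = 1.194244 u
E_B = 1.194244 × 931.5 = 1112.44 MeV
In joules: 1112.44 MeV × 1.602e-13 J/MeV = 1.7821e-10 J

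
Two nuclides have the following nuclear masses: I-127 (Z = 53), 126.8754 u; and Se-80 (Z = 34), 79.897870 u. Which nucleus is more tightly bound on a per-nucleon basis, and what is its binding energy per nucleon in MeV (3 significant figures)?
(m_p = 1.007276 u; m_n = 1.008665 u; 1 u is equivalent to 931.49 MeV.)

I-127: Σm = 53(1.007276) + 74(1.008665) = 128.026838 u; Δm = 1.151438 u; E_B = 1072.55 MeV; E_B/A = 8.445 MeV
Se-80: Σm = 34(1.007276) + 46(1.008665) = 80.645974 u; Δm = 0.748104 u; E_B = 696.85 MeV; E_B/A = 8.711 MeV
Se-80 has the higher binding energy per nucleon, so it is the more tightly bound nucleus.

Se-80; 8.71 MeV/nucleon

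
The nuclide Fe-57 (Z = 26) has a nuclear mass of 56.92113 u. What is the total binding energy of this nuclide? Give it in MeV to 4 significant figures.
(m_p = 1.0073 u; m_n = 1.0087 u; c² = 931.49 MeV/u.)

501.5 MeV

With 26 protons and 31 neutrons (A = 57):
Total constituent mass: 26 × 1.0073 + 31 × 1.0087 = 57.4595 u
The mass defect is 57.4595 − 56.92113 = 0.53837 u.
E_B = 0.53837 × 931.49 = 501.486 MeV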